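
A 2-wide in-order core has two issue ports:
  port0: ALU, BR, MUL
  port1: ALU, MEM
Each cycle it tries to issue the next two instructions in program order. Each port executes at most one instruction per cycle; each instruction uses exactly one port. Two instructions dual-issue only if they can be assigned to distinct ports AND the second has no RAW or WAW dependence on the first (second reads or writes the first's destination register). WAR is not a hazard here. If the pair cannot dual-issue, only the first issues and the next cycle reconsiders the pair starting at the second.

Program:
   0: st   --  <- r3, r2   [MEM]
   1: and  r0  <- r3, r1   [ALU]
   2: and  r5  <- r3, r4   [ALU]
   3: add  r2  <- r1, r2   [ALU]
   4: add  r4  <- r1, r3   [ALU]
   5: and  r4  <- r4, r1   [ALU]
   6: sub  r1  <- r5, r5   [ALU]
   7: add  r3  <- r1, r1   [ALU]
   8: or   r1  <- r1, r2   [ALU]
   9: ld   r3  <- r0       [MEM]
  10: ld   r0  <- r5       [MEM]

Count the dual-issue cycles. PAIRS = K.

PAIRS = 4

[0] i0+i1  st and  -- pair
[1] i2+i3  and add  -- pair
[2] i4  add  -- RAW+WAW r4
[3] i5+i6  and sub  -- pair
[4] i7+i8  add or  -- pair
[5] i9  ld  -- no-port MEM/MEM
[6] i10  ld  -- tail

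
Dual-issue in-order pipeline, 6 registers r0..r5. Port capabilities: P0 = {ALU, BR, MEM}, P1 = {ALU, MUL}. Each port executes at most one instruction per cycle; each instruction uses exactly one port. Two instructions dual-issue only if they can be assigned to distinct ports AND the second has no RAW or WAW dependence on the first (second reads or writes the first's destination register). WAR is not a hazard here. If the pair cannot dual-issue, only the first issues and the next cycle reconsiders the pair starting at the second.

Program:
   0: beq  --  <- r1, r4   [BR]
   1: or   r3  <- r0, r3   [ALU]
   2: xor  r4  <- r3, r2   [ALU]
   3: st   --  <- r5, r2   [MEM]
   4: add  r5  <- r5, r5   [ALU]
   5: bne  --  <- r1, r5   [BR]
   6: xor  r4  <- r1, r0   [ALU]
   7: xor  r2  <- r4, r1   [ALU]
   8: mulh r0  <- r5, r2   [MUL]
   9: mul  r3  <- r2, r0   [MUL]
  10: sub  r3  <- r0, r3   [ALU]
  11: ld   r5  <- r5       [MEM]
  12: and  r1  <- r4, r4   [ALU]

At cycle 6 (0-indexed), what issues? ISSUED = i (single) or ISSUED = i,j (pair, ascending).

ISSUED = 9

0. beq;or @i0+i1  | 2-wide
1. xor;st @i2+i3  | 2-wide
2. add @i4  | RAW r5
3. bne;xor @i5+i6  | 2-wide
4. xor @i7  | RAW r2
5. mulh @i8  | no-port MUL/MUL
6. mul @i9  | RAW+WAW r3
7. sub;ld @i10+i11  | 2-wide
8. and @i12  | tail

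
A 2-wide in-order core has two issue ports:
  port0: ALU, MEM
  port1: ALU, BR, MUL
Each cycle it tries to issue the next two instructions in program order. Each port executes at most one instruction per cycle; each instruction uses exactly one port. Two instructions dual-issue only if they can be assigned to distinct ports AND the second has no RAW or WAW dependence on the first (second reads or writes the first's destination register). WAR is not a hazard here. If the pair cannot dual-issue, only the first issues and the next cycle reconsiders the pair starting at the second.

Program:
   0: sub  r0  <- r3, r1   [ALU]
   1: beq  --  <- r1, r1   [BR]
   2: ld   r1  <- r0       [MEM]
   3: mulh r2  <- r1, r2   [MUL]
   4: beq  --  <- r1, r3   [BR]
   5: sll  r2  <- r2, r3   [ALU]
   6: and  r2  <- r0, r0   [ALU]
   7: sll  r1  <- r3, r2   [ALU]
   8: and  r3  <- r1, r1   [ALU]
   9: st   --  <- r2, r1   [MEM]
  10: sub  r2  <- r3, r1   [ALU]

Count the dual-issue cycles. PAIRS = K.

PAIRS = 3

c0: i0&i1 sub/beq  pair
c1: i2 ld  RAW r1
c2: i3 mulh  no-port MUL/BR
c3: i4&i5 beq/sll  pair
c4: i6 and  RAW r2
c5: i7 sll  RAW r1
c6: i8&i9 and/st  pair
c7: i10 sub  tail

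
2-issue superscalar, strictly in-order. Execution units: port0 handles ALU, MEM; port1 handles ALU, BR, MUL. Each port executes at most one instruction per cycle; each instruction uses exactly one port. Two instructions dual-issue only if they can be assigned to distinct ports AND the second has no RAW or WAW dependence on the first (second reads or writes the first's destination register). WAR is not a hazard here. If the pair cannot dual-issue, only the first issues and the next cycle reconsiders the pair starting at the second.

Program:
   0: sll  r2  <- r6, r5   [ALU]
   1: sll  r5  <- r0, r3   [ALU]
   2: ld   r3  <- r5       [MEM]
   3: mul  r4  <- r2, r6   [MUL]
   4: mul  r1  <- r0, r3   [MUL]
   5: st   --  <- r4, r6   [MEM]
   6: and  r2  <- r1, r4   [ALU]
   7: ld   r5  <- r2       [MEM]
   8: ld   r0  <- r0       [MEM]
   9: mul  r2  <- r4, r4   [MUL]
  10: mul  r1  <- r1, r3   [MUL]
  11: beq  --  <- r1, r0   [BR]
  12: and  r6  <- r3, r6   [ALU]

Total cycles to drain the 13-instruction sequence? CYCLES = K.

  cy0 -> i0&i1 (sll;sll) 2-wide
  cy1 -> i2&i3 (ld;mul) 2-wide
  cy2 -> i4&i5 (mul;st) 2-wide
  cy3 -> i6 (and) RAW r2
  cy4 -> i7 (ld) no-port MEM/MEM
  cy5 -> i8&i9 (ld;mul) 2-wide
  cy6 -> i10 (mul) no-port MUL/BR
  cy7 -> i11&i12 (beq;and) 2-wide

CYCLES = 8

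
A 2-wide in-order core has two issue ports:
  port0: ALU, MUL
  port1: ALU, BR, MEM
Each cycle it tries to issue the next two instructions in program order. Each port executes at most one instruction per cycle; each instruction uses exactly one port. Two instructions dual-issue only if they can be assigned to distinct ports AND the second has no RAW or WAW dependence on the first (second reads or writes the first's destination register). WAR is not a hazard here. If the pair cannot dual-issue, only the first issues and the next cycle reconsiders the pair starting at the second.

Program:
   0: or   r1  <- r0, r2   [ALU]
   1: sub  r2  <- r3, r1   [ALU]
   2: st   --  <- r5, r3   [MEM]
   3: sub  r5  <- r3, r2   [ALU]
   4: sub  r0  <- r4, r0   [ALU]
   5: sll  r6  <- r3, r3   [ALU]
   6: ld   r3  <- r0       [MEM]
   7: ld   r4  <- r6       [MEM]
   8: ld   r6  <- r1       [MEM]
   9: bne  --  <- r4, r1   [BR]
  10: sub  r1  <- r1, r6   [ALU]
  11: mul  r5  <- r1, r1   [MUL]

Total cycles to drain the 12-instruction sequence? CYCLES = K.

CYCLES = 8

c0: i0 or.ALU  RAW r1
c1: i1+i2 sub.ALU+st.MEM  pair
c2: i3+i4 sub.ALU+sub.ALU  pair
c3: i5+i6 sll.ALU+ld.MEM  pair
c4: i7 ld.MEM  no-port MEM/MEM
c5: i8 ld.MEM  no-port MEM/BR
c6: i9+i10 bne.BR+sub.ALU  pair
c7: i11 mul.MUL  tail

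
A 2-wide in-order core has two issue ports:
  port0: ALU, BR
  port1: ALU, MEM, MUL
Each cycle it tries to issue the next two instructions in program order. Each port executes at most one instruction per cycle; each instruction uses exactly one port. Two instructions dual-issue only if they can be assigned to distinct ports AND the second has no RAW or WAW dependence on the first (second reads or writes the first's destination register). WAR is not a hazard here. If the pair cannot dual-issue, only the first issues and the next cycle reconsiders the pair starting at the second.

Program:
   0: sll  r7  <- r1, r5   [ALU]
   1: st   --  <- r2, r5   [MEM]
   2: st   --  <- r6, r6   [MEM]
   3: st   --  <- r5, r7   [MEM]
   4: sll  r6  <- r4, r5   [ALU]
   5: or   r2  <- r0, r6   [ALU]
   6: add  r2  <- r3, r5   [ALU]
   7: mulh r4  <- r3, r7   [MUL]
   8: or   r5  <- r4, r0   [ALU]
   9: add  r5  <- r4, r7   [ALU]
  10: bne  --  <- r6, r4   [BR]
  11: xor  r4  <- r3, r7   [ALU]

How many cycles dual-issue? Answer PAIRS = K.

PAIRS = 4

[0] i0&i1  sll.ALU;st.MEM  -- 2-wide
[1] i2  st.MEM  -- no-port MEM/MEM
[2] i3&i4  st.MEM;sll.ALU  -- 2-wide
[3] i5  or.ALU  -- WAW r2
[4] i6&i7  add.ALU;mulh.MUL  -- 2-wide
[5] i8  or.ALU  -- WAW r5
[6] i9&i10  add.ALU;bne.BR  -- 2-wide
[7] i11  xor.ALU  -- tail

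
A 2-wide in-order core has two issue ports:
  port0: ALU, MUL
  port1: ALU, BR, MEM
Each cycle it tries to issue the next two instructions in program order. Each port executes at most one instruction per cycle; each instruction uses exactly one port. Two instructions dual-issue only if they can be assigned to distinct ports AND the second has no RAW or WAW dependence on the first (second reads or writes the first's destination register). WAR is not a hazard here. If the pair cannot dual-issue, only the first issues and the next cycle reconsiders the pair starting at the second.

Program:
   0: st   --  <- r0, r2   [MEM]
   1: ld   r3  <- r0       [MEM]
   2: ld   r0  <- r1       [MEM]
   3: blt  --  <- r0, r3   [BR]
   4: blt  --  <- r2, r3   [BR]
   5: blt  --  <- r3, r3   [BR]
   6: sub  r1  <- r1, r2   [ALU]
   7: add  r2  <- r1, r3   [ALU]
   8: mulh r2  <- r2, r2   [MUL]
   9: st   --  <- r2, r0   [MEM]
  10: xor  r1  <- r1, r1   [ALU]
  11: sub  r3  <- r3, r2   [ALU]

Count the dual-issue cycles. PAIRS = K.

#0 head=0: st.MEM i0 no-port MEM/MEM
#1 head=1: ld.MEM i1 no-port MEM/MEM
#2 head=2: ld.MEM i2 no-port MEM/BR
#3 head=3: blt.BR i3 no-port BR/BR
#4 head=4: blt.BR i4 no-port BR/BR
#5 head=5: blt.BR sub.ALU i5&i6 2-wide
#6 head=7: add.ALU i7 RAW+WAW r2
#7 head=8: mulh.MUL i8 RAW r2
#8 head=9: st.MEM xor.ALU i9&i10 2-wide
#9 head=11: sub.ALU i11 tail

PAIRS = 2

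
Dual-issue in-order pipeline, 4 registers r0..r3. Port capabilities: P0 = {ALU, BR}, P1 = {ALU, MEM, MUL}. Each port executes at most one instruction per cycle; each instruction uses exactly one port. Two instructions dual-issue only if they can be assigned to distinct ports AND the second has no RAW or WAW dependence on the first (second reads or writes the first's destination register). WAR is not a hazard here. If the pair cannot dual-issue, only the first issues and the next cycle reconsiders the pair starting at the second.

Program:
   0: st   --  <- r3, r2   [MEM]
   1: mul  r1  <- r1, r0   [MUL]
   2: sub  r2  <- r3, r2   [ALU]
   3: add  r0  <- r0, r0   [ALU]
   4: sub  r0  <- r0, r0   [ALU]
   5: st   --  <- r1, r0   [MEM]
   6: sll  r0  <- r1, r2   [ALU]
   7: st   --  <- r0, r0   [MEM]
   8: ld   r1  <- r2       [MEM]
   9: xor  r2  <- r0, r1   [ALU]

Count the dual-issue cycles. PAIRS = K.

PAIRS = 2

c0: i0 st.MEM  no-port MEM/MUL
c1: i1/i2 mul.MUL;sub.ALU  pair
c2: i3 add.ALU  RAW+WAW r0
c3: i4 sub.ALU  RAW r0
c4: i5/i6 st.MEM;sll.ALU  pair
c5: i7 st.MEM  no-port MEM/MEM
c6: i8 ld.MEM  RAW r1
c7: i9 xor.ALU  tail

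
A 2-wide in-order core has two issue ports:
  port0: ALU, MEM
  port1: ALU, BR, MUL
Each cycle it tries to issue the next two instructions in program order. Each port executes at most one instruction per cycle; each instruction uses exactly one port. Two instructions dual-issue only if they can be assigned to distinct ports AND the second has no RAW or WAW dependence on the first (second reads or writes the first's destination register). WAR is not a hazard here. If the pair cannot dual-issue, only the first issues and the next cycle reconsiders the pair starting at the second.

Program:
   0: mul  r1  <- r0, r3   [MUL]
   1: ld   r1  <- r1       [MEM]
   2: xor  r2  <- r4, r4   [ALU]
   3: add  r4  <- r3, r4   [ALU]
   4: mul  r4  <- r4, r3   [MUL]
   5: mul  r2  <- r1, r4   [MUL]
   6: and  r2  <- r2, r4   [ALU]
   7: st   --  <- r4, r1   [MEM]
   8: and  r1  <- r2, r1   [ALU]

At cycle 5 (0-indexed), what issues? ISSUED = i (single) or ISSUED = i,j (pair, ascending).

ISSUED = 6,7

0. mul.MUL @i0  | RAW+WAW r1
1. ld.MEM xor.ALU @i1+i2  | 2-wide
2. add.ALU @i3  | RAW+WAW r4
3. mul.MUL @i4  | no-port MUL/MUL
4. mul.MUL @i5  | RAW+WAW r2
5. and.ALU st.MEM @i6+i7  | 2-wide
6. and.ALU @i8  | tail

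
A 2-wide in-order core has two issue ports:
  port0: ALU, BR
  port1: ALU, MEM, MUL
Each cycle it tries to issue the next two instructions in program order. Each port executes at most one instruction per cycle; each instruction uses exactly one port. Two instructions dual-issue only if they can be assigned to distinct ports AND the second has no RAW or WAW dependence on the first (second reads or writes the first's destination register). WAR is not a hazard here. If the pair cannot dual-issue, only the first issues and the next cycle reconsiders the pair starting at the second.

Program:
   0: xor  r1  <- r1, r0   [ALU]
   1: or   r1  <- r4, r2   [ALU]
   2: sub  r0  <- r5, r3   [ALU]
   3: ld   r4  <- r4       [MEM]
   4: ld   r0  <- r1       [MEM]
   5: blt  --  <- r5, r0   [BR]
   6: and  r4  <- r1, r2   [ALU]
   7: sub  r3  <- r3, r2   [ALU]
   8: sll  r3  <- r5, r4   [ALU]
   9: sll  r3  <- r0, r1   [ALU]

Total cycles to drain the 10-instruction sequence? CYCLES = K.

c0: i0 xor.ALU  WAW r1
c1: i1+i2 or.ALU;sub.ALU  pair
c2: i3 ld.MEM  no-port MEM/MEM
c3: i4 ld.MEM  RAW r0
c4: i5+i6 blt.BR;and.ALU  pair
c5: i7 sub.ALU  WAW r3
c6: i8 sll.ALU  WAW r3
c7: i9 sll.ALU  tail

CYCLES = 8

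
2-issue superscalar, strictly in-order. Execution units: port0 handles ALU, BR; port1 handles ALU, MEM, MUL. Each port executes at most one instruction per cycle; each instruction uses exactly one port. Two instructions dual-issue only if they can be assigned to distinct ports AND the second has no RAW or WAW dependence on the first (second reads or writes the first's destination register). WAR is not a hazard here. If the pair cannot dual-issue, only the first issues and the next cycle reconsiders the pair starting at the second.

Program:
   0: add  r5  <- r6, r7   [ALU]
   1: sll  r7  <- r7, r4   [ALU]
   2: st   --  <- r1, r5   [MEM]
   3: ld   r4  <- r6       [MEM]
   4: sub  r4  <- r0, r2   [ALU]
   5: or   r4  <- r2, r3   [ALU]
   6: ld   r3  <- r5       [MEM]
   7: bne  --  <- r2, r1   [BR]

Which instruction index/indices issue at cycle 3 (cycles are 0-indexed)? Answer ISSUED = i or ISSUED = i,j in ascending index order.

c0: i0+i1 add sll  2-wide
c1: i2 st  no-port MEM/MEM
c2: i3 ld  WAW r4
c3: i4 sub  WAW r4
c4: i5+i6 or ld  2-wide
c5: i7 bne  tail

ISSUED = 4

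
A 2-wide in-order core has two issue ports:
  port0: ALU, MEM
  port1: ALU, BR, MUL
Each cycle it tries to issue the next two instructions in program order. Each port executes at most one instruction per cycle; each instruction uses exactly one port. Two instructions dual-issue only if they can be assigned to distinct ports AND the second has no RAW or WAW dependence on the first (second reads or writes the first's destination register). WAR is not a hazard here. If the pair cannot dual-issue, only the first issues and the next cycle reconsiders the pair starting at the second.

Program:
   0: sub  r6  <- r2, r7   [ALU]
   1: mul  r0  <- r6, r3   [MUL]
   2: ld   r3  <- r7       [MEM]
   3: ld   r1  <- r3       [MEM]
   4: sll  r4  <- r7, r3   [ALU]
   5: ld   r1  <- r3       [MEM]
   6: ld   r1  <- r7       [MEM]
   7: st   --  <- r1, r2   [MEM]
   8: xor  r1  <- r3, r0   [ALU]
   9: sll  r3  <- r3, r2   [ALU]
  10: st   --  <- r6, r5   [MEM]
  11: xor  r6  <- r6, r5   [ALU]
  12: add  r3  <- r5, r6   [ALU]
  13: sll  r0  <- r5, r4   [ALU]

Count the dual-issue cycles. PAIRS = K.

PAIRS = 5

#0 head=0: sub.ALU i0 RAW r6
#1 head=1: mul.MUL ld.MEM i1,i2 dual
#2 head=3: ld.MEM sll.ALU i3,i4 dual
#3 head=5: ld.MEM i5 no-port MEM/MEM
#4 head=6: ld.MEM i6 no-port MEM/MEM
#5 head=7: st.MEM xor.ALU i7,i8 dual
#6 head=9: sll.ALU st.MEM i9,i10 dual
#7 head=11: xor.ALU i11 RAW r6
#8 head=12: add.ALU sll.ALU i12,i13 dual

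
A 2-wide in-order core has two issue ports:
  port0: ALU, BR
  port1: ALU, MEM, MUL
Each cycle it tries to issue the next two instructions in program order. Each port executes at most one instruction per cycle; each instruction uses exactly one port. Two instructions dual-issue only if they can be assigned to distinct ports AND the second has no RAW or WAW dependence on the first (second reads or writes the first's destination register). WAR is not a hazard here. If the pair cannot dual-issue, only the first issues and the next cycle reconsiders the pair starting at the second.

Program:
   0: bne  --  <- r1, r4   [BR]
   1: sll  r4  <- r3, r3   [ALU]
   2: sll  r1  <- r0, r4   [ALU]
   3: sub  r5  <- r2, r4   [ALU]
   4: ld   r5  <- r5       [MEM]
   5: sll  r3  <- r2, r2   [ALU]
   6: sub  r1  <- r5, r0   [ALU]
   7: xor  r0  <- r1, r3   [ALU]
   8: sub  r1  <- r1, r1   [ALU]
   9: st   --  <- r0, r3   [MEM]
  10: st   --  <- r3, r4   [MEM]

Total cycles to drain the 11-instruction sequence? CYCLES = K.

  cy0 -> i0/i1 (bne;sll) dual
  cy1 -> i2/i3 (sll;sub) dual
  cy2 -> i4/i5 (ld;sll) dual
  cy3 -> i6 (sub) RAW r1
  cy4 -> i7/i8 (xor;sub) dual
  cy5 -> i9 (st) no-port MEM/MEM
  cy6 -> i10 (st) tail

CYCLES = 7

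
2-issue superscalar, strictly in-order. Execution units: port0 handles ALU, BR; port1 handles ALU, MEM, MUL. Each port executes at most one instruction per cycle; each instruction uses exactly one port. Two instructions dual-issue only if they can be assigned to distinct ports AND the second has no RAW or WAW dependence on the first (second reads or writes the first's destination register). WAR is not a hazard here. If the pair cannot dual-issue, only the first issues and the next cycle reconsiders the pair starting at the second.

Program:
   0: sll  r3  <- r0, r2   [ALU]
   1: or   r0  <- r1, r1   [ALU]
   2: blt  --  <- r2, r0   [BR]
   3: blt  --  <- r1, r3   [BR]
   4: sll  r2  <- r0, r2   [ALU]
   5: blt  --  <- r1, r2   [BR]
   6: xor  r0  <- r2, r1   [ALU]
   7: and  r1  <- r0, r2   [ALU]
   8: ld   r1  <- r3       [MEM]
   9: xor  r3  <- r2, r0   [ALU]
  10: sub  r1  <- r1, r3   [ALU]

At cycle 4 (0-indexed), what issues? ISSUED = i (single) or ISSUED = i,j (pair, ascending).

ISSUED = 7

0. sll.ALU or.ALU @i0+i1  | pair
1. blt.BR @i2  | no-port BR/BR
2. blt.BR sll.ALU @i3+i4  | pair
3. blt.BR xor.ALU @i5+i6  | pair
4. and.ALU @i7  | WAW r1
5. ld.MEM xor.ALU @i8+i9  | pair
6. sub.ALU @i10  | tail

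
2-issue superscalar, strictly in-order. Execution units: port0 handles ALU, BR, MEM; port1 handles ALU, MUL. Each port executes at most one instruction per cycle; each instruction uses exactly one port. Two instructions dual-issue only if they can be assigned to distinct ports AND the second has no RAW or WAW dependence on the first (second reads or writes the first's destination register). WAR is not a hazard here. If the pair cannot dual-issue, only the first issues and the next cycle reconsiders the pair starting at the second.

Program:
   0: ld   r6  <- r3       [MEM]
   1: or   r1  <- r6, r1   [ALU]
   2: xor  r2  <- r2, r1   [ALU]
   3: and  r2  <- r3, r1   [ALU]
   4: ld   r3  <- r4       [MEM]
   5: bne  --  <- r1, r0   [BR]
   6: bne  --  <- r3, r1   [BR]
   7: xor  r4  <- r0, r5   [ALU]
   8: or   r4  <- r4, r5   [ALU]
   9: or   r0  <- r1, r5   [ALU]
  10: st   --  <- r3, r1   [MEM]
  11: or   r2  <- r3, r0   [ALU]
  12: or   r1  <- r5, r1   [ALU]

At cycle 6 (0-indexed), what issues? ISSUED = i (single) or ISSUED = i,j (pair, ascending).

ISSUED = 8,9

#0 head=0: ld.MEM i0 RAW r6
#1 head=1: or.ALU i1 RAW r1
#2 head=2: xor.ALU i2 WAW r2
#3 head=3: and.ALU;ld.MEM i3/i4 pair
#4 head=5: bne.BR i5 no-port BR/BR
#5 head=6: bne.BR;xor.ALU i6/i7 pair
#6 head=8: or.ALU;or.ALU i8/i9 pair
#7 head=10: st.MEM;or.ALU i10/i11 pair
#8 head=12: or.ALU i12 tail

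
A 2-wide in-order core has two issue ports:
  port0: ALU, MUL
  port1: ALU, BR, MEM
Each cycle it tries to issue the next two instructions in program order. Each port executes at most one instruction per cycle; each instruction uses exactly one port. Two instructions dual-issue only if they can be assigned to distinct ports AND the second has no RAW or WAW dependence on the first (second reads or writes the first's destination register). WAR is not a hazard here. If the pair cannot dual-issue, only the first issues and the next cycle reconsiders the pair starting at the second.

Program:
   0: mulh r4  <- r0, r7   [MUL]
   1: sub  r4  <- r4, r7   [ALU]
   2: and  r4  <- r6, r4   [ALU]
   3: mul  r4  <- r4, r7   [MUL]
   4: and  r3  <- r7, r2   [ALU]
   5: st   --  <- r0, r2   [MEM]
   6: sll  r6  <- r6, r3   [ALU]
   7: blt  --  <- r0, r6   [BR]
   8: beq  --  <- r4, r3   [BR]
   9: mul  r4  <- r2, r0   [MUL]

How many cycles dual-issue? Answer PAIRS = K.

PAIRS = 3

t=0 i0:mulh.MUL ; RAW+WAW r4
t=1 i1:sub.ALU ; RAW+WAW r4
t=2 i2:and.ALU ; RAW+WAW r4
t=3 i3&i4:mul.MUL and.ALU ; pair
t=4 i5&i6:st.MEM sll.ALU ; pair
t=5 i7:blt.BR ; no-port BR/BR
t=6 i8&i9:beq.BR mul.MUL ; pair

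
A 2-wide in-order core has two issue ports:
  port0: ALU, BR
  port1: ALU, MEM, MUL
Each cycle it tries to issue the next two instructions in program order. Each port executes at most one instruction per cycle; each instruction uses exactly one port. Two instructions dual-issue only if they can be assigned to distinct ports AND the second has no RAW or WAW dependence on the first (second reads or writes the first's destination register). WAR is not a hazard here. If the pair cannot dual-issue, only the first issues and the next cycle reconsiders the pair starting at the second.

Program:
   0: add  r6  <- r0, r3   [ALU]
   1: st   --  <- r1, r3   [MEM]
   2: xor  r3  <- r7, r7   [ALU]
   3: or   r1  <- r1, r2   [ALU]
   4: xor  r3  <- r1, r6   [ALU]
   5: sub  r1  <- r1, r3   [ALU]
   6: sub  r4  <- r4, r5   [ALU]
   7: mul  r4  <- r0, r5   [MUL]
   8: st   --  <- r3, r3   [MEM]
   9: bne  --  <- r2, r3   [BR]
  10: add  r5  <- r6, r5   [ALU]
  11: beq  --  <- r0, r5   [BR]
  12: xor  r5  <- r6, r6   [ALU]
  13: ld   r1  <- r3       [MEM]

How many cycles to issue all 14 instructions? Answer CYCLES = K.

CYCLES = 9

  cy0 -> i0/i1 (add st) 2-wide
  cy1 -> i2/i3 (xor or) 2-wide
  cy2 -> i4 (xor) RAW r3
  cy3 -> i5/i6 (sub sub) 2-wide
  cy4 -> i7 (mul) no-port MUL/MEM
  cy5 -> i8/i9 (st bne) 2-wide
  cy6 -> i10 (add) RAW r5
  cy7 -> i11/i12 (beq xor) 2-wide
  cy8 -> i13 (ld) tail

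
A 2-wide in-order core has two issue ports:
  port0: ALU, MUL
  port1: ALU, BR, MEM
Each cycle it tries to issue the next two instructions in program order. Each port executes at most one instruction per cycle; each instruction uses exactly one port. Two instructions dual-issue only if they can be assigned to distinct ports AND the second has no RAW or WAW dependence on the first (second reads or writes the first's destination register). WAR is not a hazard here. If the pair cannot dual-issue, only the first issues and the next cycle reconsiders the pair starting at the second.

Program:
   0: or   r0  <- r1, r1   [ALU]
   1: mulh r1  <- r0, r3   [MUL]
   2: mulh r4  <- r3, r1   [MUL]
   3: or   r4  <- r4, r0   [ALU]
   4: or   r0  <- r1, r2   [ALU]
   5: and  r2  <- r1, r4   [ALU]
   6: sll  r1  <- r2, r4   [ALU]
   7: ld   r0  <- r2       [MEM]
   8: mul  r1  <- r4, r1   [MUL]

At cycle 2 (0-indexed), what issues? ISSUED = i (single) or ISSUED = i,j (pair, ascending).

ISSUED = 2

[0] i0  or.ALU  -- RAW r0
[1] i1  mulh.MUL  -- no-port MUL/MUL
[2] i2  mulh.MUL  -- RAW+WAW r4
[3] i3/i4  or.ALU;or.ALU  -- dual
[4] i5  and.ALU  -- RAW r2
[5] i6/i7  sll.ALU;ld.MEM  -- dual
[6] i8  mul.MUL  -- tail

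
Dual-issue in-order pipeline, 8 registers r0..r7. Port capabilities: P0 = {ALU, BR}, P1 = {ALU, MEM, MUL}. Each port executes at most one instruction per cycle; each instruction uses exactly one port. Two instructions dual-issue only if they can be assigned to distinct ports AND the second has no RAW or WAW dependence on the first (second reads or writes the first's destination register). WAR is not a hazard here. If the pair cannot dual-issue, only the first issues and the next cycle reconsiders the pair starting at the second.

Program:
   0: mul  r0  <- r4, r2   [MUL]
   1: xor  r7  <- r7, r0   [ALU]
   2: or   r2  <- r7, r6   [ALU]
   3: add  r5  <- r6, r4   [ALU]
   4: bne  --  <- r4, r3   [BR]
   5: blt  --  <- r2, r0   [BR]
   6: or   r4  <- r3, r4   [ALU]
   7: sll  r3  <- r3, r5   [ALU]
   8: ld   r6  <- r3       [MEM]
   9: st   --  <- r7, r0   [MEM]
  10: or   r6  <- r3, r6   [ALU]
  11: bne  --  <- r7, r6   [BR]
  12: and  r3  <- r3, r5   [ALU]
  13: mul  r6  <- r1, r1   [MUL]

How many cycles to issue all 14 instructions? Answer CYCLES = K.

[0] i0  mul.MUL  -- RAW r0
[1] i1  xor.ALU  -- RAW r7
[2] i2,i3  or.ALU add.ALU  -- 2-wide
[3] i4  bne.BR  -- no-port BR/BR
[4] i5,i6  blt.BR or.ALU  -- 2-wide
[5] i7  sll.ALU  -- RAW r3
[6] i8  ld.MEM  -- no-port MEM/MEM
[7] i9,i10  st.MEM or.ALU  -- 2-wide
[8] i11,i12  bne.BR and.ALU  -- 2-wide
[9] i13  mul.MUL  -- tail

CYCLES = 10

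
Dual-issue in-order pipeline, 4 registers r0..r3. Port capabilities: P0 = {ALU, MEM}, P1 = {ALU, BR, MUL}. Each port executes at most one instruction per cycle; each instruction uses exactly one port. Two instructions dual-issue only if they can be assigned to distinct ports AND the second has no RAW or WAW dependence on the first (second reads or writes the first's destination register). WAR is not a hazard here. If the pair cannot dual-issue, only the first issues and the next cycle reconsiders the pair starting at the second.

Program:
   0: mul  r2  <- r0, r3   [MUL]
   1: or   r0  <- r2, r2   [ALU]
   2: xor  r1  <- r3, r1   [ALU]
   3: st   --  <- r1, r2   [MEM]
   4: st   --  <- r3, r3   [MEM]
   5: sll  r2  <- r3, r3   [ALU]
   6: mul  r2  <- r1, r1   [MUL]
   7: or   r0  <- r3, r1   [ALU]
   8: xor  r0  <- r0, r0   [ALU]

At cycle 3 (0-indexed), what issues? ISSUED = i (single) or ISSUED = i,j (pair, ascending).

ISSUED = 4,5

c0: i0 mul  RAW r2
c1: i1+i2 or;xor  pair
c2: i3 st  no-port MEM/MEM
c3: i4+i5 st;sll  pair
c4: i6+i7 mul;or  pair
c5: i8 xor  tail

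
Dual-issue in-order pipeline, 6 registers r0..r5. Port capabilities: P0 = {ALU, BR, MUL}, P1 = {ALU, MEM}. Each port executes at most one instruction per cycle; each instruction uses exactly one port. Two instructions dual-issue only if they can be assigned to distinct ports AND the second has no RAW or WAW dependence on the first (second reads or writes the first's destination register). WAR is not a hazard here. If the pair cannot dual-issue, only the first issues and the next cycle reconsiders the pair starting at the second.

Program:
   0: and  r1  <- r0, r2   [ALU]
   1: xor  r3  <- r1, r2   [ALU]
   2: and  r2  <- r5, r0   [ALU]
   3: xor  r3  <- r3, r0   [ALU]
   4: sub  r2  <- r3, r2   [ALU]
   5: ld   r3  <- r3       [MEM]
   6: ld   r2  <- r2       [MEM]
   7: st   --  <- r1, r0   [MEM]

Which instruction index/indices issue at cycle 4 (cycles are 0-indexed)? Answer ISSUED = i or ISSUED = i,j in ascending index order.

ISSUED = 6

[0] i0  and.ALU  -- RAW r1
[1] i1&i2  xor.ALU;and.ALU  -- pair
[2] i3  xor.ALU  -- RAW r3
[3] i4&i5  sub.ALU;ld.MEM  -- pair
[4] i6  ld.MEM  -- no-port MEM/MEM
[5] i7  st.MEM  -- tail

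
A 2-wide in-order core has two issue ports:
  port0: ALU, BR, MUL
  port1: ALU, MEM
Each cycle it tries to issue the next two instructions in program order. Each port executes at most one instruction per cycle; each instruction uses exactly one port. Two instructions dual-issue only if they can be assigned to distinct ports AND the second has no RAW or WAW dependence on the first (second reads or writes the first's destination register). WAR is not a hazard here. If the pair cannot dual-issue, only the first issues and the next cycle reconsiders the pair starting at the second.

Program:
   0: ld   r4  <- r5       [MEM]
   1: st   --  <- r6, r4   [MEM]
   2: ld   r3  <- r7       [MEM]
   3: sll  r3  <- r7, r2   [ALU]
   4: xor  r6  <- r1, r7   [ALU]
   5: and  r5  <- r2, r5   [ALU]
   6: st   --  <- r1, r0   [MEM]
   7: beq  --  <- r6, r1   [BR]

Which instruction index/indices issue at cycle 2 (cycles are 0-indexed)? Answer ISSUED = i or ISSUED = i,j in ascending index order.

t=0 i0:ld ; no-port MEM/MEM
t=1 i1:st ; no-port MEM/MEM
t=2 i2:ld ; WAW r3
t=3 i3/i4:sll+xor ; dual
t=4 i5/i6:and+st ; dual
t=5 i7:beq ; tail

ISSUED = 2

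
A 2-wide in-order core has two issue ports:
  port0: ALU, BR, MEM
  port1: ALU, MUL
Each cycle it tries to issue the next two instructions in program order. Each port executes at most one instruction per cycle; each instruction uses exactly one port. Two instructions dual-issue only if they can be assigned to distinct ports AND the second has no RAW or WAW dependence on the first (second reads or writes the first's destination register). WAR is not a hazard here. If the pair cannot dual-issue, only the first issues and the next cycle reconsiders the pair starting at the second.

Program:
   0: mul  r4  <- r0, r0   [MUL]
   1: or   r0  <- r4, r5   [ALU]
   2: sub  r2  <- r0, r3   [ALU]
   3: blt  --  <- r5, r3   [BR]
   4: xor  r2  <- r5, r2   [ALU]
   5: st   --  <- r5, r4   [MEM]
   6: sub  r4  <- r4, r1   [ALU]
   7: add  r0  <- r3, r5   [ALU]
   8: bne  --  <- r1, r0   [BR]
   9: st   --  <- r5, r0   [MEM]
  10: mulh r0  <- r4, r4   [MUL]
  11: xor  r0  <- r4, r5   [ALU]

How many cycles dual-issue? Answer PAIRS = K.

PAIRS = 4

c0: i0 mul.MUL  RAW r4
c1: i1 or.ALU  RAW r0
c2: i2&i3 sub.ALU blt.BR  2-wide
c3: i4&i5 xor.ALU st.MEM  2-wide
c4: i6&i7 sub.ALU add.ALU  2-wide
c5: i8 bne.BR  no-port BR/MEM
c6: i9&i10 st.MEM mulh.MUL  2-wide
c7: i11 xor.ALU  tail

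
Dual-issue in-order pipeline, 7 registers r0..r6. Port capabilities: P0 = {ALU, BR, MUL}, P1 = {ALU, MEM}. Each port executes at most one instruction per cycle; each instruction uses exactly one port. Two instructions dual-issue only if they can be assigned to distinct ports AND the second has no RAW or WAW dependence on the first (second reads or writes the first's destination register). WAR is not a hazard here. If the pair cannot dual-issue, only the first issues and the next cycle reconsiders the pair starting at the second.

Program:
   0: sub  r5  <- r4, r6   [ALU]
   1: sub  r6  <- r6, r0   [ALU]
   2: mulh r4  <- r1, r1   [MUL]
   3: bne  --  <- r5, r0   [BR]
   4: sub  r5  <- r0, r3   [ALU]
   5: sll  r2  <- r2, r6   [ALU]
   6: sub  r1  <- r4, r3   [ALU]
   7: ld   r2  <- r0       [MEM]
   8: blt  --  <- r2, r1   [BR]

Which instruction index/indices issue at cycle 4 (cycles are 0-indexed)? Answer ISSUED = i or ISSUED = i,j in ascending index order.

  cy0 -> i0,i1 (sub;sub) 2-wide
  cy1 -> i2 (mulh) no-port MUL/BR
  cy2 -> i3,i4 (bne;sub) 2-wide
  cy3 -> i5,i6 (sll;sub) 2-wide
  cy4 -> i7 (ld) RAW r2
  cy5 -> i8 (blt) tail

ISSUED = 7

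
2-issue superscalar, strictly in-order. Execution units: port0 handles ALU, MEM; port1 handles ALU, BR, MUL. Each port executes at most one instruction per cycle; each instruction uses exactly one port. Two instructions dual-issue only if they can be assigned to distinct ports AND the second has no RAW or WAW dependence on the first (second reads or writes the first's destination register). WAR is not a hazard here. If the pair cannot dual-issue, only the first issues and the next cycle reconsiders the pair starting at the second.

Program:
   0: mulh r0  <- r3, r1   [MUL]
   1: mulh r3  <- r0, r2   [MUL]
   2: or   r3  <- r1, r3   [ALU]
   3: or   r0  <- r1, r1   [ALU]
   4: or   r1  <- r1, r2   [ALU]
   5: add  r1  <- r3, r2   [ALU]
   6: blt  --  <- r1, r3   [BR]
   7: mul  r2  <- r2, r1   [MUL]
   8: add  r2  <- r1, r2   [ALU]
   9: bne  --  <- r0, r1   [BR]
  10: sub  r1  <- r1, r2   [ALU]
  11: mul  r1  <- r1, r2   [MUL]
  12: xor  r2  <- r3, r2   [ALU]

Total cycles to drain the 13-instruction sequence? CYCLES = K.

  cy0 -> i0 (mulh.MUL) no-port MUL/MUL
  cy1 -> i1 (mulh.MUL) RAW+WAW r3
  cy2 -> i2/i3 (or.ALU;or.ALU) pair
  cy3 -> i4 (or.ALU) WAW r1
  cy4 -> i5 (add.ALU) RAW r1
  cy5 -> i6 (blt.BR) no-port BR/MUL
  cy6 -> i7 (mul.MUL) RAW+WAW r2
  cy7 -> i8/i9 (add.ALU;bne.BR) pair
  cy8 -> i10 (sub.ALU) RAW+WAW r1
  cy9 -> i11/i12 (mul.MUL;xor.ALU) pair

CYCLES = 10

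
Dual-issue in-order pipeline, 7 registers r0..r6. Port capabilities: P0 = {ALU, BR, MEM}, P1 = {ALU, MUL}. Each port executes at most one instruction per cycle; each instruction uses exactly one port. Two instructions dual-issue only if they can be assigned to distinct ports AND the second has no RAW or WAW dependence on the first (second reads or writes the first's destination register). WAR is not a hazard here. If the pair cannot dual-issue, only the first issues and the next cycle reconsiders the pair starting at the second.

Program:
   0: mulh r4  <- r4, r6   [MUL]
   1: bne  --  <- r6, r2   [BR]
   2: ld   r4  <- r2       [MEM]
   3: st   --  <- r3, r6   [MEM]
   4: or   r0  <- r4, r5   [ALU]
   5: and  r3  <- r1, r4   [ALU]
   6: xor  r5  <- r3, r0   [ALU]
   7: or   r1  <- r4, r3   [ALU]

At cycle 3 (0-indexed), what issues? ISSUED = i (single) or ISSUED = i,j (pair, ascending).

t=0 i0,i1:mulh.MUL/bne.BR ; dual
t=1 i2:ld.MEM ; no-port MEM/MEM
t=2 i3,i4:st.MEM/or.ALU ; dual
t=3 i5:and.ALU ; RAW r3
t=4 i6,i7:xor.ALU/or.ALU ; dual

ISSUED = 5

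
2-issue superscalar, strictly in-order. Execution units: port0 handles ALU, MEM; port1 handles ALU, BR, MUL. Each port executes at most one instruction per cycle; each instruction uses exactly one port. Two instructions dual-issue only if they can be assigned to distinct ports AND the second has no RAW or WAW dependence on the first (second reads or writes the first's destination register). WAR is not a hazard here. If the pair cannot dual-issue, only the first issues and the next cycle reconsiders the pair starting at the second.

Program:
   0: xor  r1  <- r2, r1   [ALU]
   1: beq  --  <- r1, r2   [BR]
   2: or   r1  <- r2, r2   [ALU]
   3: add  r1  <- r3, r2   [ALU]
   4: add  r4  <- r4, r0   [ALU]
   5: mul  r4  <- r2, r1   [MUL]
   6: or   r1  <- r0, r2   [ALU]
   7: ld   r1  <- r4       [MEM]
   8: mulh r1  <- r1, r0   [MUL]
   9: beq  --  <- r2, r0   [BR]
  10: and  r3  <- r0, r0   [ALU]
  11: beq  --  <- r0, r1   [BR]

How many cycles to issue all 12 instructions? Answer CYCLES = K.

CYCLES = 8

  cy0 -> i0 (xor) RAW r1
  cy1 -> i1,i2 (beq;or) 2-wide
  cy2 -> i3,i4 (add;add) 2-wide
  cy3 -> i5,i6 (mul;or) 2-wide
  cy4 -> i7 (ld) RAW+WAW r1
  cy5 -> i8 (mulh) no-port MUL/BR
  cy6 -> i9,i10 (beq;and) 2-wide
  cy7 -> i11 (beq) tail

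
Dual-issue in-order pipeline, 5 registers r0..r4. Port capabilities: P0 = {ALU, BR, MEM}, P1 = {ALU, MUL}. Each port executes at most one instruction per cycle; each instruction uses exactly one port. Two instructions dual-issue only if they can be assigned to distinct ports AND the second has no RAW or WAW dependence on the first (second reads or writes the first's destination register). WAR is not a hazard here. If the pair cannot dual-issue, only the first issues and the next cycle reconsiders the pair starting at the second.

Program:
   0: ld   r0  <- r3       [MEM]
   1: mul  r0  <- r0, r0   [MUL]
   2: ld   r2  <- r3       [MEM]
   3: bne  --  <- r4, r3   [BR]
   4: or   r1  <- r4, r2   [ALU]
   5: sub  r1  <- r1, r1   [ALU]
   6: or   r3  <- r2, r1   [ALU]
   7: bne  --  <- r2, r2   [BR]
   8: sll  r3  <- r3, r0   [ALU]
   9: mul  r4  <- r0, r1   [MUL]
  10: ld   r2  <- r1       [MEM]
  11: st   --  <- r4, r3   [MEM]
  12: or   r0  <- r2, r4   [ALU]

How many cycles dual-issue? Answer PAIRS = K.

PAIRS = 5

0. ld @i0  | RAW+WAW r0
1. mul ld @i1/i2  | 2-wide
2. bne or @i3/i4  | 2-wide
3. sub @i5  | RAW r1
4. or bne @i6/i7  | 2-wide
5. sll mul @i8/i9  | 2-wide
6. ld @i10  | no-port MEM/MEM
7. st or @i11/i12  | 2-wide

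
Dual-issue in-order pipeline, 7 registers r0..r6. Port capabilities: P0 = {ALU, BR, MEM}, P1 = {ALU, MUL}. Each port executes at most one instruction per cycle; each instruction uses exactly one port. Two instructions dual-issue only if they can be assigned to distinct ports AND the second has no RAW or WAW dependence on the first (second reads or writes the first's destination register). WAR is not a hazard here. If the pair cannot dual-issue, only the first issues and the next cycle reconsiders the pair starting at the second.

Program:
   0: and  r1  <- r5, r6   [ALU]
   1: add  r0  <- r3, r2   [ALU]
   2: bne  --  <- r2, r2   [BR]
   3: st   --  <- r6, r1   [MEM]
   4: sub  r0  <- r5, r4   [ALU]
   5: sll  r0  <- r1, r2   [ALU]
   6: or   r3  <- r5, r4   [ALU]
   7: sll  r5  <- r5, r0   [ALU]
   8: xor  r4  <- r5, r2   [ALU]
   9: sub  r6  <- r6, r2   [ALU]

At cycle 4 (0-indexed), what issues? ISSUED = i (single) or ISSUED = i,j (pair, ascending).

ISSUED = 7

  cy0 -> i0+i1 (and+add) 2-wide
  cy1 -> i2 (bne) no-port BR/MEM
  cy2 -> i3+i4 (st+sub) 2-wide
  cy3 -> i5+i6 (sll+or) 2-wide
  cy4 -> i7 (sll) RAW r5
  cy5 -> i8+i9 (xor+sub) 2-wide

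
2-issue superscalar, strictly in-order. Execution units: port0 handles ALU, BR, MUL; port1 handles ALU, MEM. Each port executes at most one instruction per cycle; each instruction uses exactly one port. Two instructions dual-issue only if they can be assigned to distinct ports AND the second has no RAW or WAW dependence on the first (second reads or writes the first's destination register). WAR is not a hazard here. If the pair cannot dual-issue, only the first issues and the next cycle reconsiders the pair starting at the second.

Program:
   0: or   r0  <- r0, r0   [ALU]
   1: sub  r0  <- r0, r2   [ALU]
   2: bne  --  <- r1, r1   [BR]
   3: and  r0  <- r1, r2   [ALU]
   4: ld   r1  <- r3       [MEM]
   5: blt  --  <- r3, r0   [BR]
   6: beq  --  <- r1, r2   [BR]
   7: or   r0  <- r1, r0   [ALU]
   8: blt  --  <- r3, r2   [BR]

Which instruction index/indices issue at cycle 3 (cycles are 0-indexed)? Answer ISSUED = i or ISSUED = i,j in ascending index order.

[0] i0  or.ALU  -- RAW+WAW r0
[1] i1/i2  sub.ALU;bne.BR  -- pair
[2] i3/i4  and.ALU;ld.MEM  -- pair
[3] i5  blt.BR  -- no-port BR/BR
[4] i6/i7  beq.BR;or.ALU  -- pair
[5] i8  blt.BR  -- tail

ISSUED = 5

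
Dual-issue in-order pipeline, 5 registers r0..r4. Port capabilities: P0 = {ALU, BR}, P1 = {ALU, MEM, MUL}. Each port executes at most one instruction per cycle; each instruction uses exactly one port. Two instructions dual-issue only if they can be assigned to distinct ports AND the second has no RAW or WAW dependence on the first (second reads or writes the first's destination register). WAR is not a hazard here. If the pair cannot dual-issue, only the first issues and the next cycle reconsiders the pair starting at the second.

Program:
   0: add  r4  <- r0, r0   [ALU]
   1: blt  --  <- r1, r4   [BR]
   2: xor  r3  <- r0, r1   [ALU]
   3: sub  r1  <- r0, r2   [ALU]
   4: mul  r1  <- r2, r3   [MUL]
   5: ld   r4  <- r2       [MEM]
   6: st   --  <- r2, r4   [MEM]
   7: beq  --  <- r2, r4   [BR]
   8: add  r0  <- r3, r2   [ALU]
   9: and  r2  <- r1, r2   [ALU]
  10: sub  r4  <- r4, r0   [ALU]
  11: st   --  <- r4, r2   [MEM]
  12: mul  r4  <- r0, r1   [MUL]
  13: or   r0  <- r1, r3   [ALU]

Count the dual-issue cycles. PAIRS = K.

[0] i0  add.ALU  -- RAW r4
[1] i1+i2  blt.BR;xor.ALU  -- dual
[2] i3  sub.ALU  -- WAW r1
[3] i4  mul.MUL  -- no-port MUL/MEM
[4] i5  ld.MEM  -- no-port MEM/MEM
[5] i6+i7  st.MEM;beq.BR  -- dual
[6] i8+i9  add.ALU;and.ALU  -- dual
[7] i10  sub.ALU  -- RAW r4
[8] i11  st.MEM  -- no-port MEM/MUL
[9] i12+i13  mul.MUL;or.ALU  -- dual

PAIRS = 4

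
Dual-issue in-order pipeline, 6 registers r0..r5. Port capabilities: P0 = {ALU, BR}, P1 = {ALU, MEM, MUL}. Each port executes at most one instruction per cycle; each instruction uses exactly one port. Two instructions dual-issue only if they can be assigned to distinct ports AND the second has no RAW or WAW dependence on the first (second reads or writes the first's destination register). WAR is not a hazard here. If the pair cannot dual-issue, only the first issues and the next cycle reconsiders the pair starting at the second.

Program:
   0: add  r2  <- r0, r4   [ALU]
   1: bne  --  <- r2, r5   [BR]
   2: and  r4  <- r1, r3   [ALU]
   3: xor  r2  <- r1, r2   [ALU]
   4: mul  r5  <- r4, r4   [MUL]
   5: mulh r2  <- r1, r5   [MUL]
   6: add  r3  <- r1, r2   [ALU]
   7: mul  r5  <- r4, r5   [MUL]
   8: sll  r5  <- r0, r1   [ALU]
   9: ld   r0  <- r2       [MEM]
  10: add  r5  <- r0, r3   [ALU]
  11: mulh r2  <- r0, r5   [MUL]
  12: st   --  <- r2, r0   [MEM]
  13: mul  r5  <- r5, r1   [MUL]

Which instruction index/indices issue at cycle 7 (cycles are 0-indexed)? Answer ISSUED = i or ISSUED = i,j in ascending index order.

0. add @i0  | RAW r2
1. bne+and @i1/i2  | dual
2. xor+mul @i3/i4  | dual
3. mulh @i5  | RAW r2
4. add+mul @i6/i7  | dual
5. sll+ld @i8/i9  | dual
6. add @i10  | RAW r5
7. mulh @i11  | no-port MUL/MEM
8. st @i12  | no-port MEM/MUL
9. mul @i13  | tail

ISSUED = 11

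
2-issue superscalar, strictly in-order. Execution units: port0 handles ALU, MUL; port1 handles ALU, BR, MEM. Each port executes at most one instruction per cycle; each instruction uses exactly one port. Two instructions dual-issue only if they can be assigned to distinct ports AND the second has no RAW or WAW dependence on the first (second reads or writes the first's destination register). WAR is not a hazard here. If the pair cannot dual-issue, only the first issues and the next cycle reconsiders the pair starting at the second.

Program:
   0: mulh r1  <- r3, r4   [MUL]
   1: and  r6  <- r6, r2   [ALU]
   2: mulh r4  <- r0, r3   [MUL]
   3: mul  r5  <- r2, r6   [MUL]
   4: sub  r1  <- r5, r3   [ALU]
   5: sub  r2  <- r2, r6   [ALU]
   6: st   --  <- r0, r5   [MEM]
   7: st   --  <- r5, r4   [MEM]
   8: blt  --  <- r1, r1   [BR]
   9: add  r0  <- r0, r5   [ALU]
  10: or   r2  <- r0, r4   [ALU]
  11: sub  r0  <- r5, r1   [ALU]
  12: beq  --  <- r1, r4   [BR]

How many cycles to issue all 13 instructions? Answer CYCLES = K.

[0] i0,i1  mulh.MUL;and.ALU  -- pair
[1] i2  mulh.MUL  -- no-port MUL/MUL
[2] i3  mul.MUL  -- RAW r5
[3] i4,i5  sub.ALU;sub.ALU  -- pair
[4] i6  st.MEM  -- no-port MEM/MEM
[5] i7  st.MEM  -- no-port MEM/BR
[6] i8,i9  blt.BR;add.ALU  -- pair
[7] i10,i11  or.ALU;sub.ALU  -- pair
[8] i12  beq.BR  -- tail

CYCLES = 9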